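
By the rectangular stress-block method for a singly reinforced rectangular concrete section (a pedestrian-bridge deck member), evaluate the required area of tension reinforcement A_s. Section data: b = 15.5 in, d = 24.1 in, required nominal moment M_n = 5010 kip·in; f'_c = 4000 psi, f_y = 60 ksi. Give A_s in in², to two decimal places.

From M_n = 0.85 f'_c a b (d − a/2):
a = d − √(d² − 2M_n/(0.85 f'_c b)) = 24.1 − √(24.1² − 2 × 5010/(0.85 × 4 × 15.5)) = 4.334 in.
A_s = 0.85 f'_c a b / f_y = 0.85 × 4 × 4.334 × 15.5 / 60 = 3.807 in².

A_s ≈ 3.81 in²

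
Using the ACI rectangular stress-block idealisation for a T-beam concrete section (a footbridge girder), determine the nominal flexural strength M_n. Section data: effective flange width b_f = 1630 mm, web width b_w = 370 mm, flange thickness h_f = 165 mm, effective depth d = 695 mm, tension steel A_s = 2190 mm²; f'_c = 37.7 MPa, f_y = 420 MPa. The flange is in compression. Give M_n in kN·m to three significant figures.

Tension: T = A_s f_y = 2190 × 420 = 919800 N.
Try a within the flange: a = T/(0.85 f'_c b_f) = 919800/(0.85 × 37.7 × 1630) = 17.61 mm.
Since a = 17.61 ≤ h_f = 165 mm, the stress block lies entirely in the flange; analyse as a rectangular beam of width b_f.
M_n = T(d − a/2) = 919800 × (695 − 8.805) = 631.16 × 10⁶ N·mm.
M_n = 631.16 kN·m.

M_n ≈ 631 kN·m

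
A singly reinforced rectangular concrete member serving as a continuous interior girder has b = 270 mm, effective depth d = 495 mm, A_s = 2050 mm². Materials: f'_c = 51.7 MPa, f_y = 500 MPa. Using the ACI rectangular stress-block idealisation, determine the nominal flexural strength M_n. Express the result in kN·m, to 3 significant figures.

T = A_s f_y = 2050 × 500 = 1025000 N = 1025 kN.
From C = T: a = T/(0.85 f'_c b) = 1025000/(0.85 × 51.7 × 270) = 86.39 mm.
M_n = T(d − a/2) = 1025 kN × (495 − 43.195) mm = 463.10 kN·m.

M_n ≈ 463 kN·m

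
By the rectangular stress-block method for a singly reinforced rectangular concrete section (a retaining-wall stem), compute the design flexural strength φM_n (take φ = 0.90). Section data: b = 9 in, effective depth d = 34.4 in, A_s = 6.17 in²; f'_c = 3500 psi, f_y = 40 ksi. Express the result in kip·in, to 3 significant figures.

φM_n ≈ 6620 kip·in

T = A_s f_y = 6.17 × 40 = 246.8 kips.
a = T/(0.85 f'_c b) = 246.8/(0.85 × 3.5 × 9) = 9.218 in.
M_n = T(d − a/2) = 246.8 × (34.4 − 4.609) = 7352.4 kip·in.
φM_n = 0.90 × 7352.4 = 6617.2 kip·in.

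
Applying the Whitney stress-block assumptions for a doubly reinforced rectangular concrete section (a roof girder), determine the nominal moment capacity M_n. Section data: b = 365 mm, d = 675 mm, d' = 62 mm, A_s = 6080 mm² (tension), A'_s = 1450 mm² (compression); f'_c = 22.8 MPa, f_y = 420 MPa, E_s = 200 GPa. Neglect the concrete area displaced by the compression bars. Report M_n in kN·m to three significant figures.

Assume both tension and compression steel yield.
Net tension couple steel: A_s − A'_s = 4630 mm².
a = (A_s − A'_s) f_y / (0.85 f'_c b) = 1944600/(0.85 × 22.8 × 365) = 274.91 mm.
c = a/β₁ = 274.91/0.85 = 323.42 mm; ε'_s = 0.003(c − d')/c = 0.0024 ≥ f_y/E_s = 0.0021, so compression steel does yield.
M_n = (A_s − A'_s) f_y (d − a/2) + A'_s f_y (d − d') = [1944600 × (675 − 137.455) + 609000 × (675 − 62)] × 10⁻⁶ = 1045.31 + 373.32 = 1418.63 kN·m.

M_n ≈ 1420 kN·m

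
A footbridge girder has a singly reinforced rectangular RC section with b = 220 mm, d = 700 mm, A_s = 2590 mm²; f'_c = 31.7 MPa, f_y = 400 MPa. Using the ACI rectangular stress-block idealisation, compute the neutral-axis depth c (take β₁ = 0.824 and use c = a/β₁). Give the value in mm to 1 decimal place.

T = A_s f_y = 2590 × 400 = 1036000 N = 1036 kN.
Setting C = 0.85 f'_c a b equal to T: a = 1036000/(0.85 × 31.7 × 220) = 174.767 mm.
With β₁ = 0.824, c = a/β₁ = 174.767/0.824 = 212.1 mm.

c ≈ 212.1 mm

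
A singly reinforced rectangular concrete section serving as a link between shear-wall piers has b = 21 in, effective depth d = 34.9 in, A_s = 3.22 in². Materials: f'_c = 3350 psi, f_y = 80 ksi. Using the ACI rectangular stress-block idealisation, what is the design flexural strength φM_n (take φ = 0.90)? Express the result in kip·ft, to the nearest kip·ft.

T = A_s f_y = 3.22 × 80 = 257.6 kips.
a = T/(0.85 f'_c b) = 257.6/(0.85 × 3.35 × 21) = 4.308 in.
M_n = T(d − a/2) = 257.6 × (34.9 − 2.154) = 8435.4 kip·in = 8435.4/12 = 702.95 kip·ft.
φM_n = 0.90 × 702.95 = 632.66 kip·ft.

φM_n ≈ 633 kip·ft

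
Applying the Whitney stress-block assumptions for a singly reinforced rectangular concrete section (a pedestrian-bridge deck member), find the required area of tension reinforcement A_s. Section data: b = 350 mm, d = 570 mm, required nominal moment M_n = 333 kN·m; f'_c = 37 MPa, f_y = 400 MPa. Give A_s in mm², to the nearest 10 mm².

With M_n = 0.85 f'_c a b (d − a/2), solve the quadratic for a:
a = d − √(d² − 2M_n/(0.85 f'_c b)) = 570 − √(570² − 2 × 333×10⁶/(0.85 × 37 × 350)) = 55.81 mm.
A_s = 0.85 f'_c a b / f_y = 0.85 × 37 × 55.81 × 350 / 400 = 1535.8 mm².

A_s ≈ 1540 mm²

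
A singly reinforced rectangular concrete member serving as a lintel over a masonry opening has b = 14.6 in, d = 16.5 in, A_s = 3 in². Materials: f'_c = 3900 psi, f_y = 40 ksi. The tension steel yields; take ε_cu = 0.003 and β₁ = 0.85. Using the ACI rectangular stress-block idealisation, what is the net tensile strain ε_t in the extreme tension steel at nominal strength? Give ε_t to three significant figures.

a = A_s f_y/(0.85 f'_c b) = 2.479 in.
β₁ = 0.85, so c = a/β₁ = 2.479/0.85 = 2.916 in.
From the linear strain diagram with ε_cu = 0.003: ε_t = 0.003 (d − c)/c = 0.003 × (16.5 − 2.916)/2.916 = 0.0140.
Since ε_t ≥ 0.005, the section is tension-controlled.

ε_t ≈ 0.0140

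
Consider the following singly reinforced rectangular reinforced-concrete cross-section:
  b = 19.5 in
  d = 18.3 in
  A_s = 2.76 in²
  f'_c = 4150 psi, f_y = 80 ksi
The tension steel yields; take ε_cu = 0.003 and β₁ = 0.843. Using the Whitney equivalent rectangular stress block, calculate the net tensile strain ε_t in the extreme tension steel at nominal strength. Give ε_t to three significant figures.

a = A_s f_y/(0.85 f'_c b) = 3.210 in.
β₁ = 0.843, so c = a/β₁ = 3.210/0.843 = 3.808 in.
From the linear strain diagram with ε_cu = 0.003: ε_t = 0.003 (d − c)/c = 0.003 × (18.3 − 3.808)/3.808 = 0.0114.
Since ε_t ≥ 0.005, the section is tension-controlled.

ε_t ≈ 0.0114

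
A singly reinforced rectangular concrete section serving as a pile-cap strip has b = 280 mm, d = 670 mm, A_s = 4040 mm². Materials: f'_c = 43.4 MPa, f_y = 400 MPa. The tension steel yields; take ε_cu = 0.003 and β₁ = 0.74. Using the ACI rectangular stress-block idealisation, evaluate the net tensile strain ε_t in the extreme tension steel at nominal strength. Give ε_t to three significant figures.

ε_t ≈ 0.00651

a = A_s f_y/(0.85 f'_c b) = 156.45 mm.
β₁ = 0.74, so c = a/β₁ = 156.45/0.74 = 211.42 mm.
From the linear strain diagram with ε_cu = 0.003: ε_t = 0.003 (d − c)/c = 0.003 × (670 − 211.42)/211.42 = 0.00651.
Since ε_t ≥ 0.005, the section is tension-controlled.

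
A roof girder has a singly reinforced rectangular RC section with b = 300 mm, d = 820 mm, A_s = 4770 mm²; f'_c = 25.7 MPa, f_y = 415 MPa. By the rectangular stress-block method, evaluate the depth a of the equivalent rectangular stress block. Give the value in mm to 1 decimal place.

T = A_s f_y = 4770 × 415 = 1979550 N = 1979.55 kN.
Setting C = 0.85 f'_c a b equal to T: a = 1979550/(0.85 × 25.7 × 300) = 302.1 mm.

a ≈ 302.1 mm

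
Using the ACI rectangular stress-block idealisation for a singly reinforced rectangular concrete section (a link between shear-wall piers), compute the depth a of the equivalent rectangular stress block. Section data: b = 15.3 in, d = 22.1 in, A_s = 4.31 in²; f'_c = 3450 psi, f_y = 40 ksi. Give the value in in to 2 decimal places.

a ≈ 3.84 in

T = A_s f_y = 4.31 × 40 = 172.4 kips.
a = T/(0.85 f'_c b) = 172.4/(0.85 × 3.45 × 15.3) = 3.84 in.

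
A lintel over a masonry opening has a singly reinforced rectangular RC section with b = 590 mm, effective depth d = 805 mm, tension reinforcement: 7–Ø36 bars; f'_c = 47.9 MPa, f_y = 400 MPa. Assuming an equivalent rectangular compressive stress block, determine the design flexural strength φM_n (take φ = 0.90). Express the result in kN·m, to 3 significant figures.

A_s = 7 × 1018 = 7126 mm².
T = A_s f_y = 7126 × 400 = 2850400 N = 2850.4 kN.
From C = T: a = T/(0.85 f'_c b) = 2850400/(0.85 × 47.9 × 590) = 118.66 mm.
M_n = T(d − a/2) = 2850.4 kN × (805 − 59.33) mm = 2125.46 kN·m.
φM_n = 0.90 × 2125.46 = 1912.91 kN·m.

φM_n ≈ 1910 kN·m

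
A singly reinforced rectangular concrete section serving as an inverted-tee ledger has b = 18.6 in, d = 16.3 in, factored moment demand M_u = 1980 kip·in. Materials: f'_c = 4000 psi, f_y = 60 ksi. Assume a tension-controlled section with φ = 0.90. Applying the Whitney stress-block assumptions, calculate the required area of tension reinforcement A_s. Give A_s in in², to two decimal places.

A_s ≈ 2.42 in²

M_n = M_u/φ = 1980/0.90 = 2200 kip·in.
From M_n = 0.85 f'_c a b (d − a/2):
a = d − √(d² − 2M_n/(0.85 f'_c b)) = 16.3 − √(16.3² − 2 × 2200/(0.85 × 4 × 18.6)) = 2.296 in.
A_s = 0.85 f'_c a b / f_y = 0.85 × 4 × 2.296 × 18.6 / 60 = 2.420 in².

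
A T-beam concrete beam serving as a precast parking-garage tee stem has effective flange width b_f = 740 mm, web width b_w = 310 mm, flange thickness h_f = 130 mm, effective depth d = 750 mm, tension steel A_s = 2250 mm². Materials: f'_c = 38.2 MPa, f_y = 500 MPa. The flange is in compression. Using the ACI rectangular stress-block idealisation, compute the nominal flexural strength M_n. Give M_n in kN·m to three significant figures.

Tension: T = A_s f_y = 2250 × 500 = 1125000 N.
Try a within the flange: a = T/(0.85 f'_c b_f) = 1125000/(0.85 × 38.2 × 740) = 46.82 mm.
Since a = 46.82 ≤ h_f = 130 mm, the stress block lies entirely in the flange; analyse as a rectangular beam of width b_f.
M_n = T(d − a/2) = 1125000 × (750 − 23.41) = 817.41 × 10⁶ N·mm.
M_n = 817.41 kN·m.

M_n ≈ 817 kN·m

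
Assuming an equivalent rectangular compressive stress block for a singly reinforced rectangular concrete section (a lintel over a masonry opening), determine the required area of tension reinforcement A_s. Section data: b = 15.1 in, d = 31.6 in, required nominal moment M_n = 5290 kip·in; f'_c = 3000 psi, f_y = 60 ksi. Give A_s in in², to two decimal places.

From M_n = 0.85 f'_c a b (d − a/2):
a = d − √(d² − 2M_n/(0.85 f'_c b)) = 31.6 − √(31.6² − 2 × 5290/(0.85 × 3 × 15.1)) = 4.697 in.
A_s = 0.85 f'_c a b / f_y = 0.85 × 3 × 4.697 × 15.1 / 60 = 3.014 in².

A_s ≈ 3.01 in²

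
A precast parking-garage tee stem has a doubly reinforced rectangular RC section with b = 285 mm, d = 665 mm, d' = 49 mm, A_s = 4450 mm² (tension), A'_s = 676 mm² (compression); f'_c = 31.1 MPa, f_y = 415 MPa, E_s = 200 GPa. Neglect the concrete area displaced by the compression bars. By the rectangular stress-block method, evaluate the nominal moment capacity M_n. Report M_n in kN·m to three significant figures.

Assume both tension and compression steel yield.
Net tension couple steel: A_s − A'_s = 3774 mm².
a = (A_s − A'_s) f_y / (0.85 f'_c b) = 1566210/(0.85 × 31.1 × 285) = 207.89 mm.
c = a/β₁ = 207.89/0.828 = 251.07 mm; ε'_s = 0.003(c − d')/c = 0.0024 ≥ f_y/E_s = 0.0021, so compression steel does yield.
M_n = (A_s − A'_s) f_y (d − a/2) + A'_s f_y (d − d') = [1566210 × (665 − 103.945) + 280540 × (665 − 49)] × 10⁻⁶ = 878.73 + 172.81 = 1051.54 kN·m.

M_n ≈ 1050 kN·m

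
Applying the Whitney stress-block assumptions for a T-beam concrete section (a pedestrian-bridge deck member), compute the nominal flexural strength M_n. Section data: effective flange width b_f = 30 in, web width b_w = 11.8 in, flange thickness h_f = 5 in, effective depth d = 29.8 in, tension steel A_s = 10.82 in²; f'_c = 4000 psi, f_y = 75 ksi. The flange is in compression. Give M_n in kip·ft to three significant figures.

M_n ≈ 1690 kip·ft

Tension: T = A_s f_y = 10.82 × 75 = 811.5 kips.
Try a within the flange: a = T/(0.85 f'_c b_f) = 811.5/(0.85 × 4 × 30) = 7.956 in.
a = 7.956 > h_f = 5 in: the block extends into the web. Split into flange-overhang and web parts.
C_f = 0.85 f'_c (b_f − b_w) h_f = 0.85 × 4 × (30 − 11.8) × 5 = 309.4 kips.
Remaining web compression depth: a_w = (T − C_f)/(0.85 f'_c b_w) = (811.5 − 309.4)/(0.85 × 4 × 11.8) = 12.515 in.
M_n = C_f(d − h_f/2) + (T − C_f)(d − a_w/2) = 309.4 × (29.8 − 2.5) + 502.1 × (29.8 − 6.2575) = 8446.6 + 11820.7 = 20267.3 kip·in.
M_n = 20267.3/12 = 1688.94 kip·ft.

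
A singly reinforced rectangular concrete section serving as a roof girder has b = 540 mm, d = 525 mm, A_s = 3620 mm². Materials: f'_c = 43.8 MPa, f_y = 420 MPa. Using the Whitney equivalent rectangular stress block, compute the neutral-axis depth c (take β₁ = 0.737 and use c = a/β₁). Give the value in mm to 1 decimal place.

T = A_s f_y = 3620 × 420 = 1520400 N = 1520.4 kN.
Setting C = 0.85 f'_c a b equal to T: a = 1520400/(0.85 × 43.8 × 540) = 75.626 mm.
With β₁ = 0.737, c = a/β₁ = 75.626/0.737 = 102.6 mm.

c ≈ 102.6 mm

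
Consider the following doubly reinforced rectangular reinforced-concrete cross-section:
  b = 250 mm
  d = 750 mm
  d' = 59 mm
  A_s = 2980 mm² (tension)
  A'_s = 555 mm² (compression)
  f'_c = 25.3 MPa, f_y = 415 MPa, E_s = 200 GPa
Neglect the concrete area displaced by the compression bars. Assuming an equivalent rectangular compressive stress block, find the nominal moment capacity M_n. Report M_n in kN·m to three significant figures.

Assume both tension and compression steel yield.
Net tension couple steel: A_s − A'_s = 2425 mm².
a = (A_s − A'_s) f_y / (0.85 f'_c b) = 1006375/(0.85 × 25.3 × 250) = 187.19 mm.
c = a/β₁ = 187.19/0.85 = 220.22 mm; ε'_s = 0.003(c − d')/c = 0.0022 ≥ f_y/E_s = 0.0021, so compression steel does yield.
M_n = (A_s − A'_s) f_y (d − a/2) + A'_s f_y (d − d') = [1006375 × (750 − 93.595) + 230325 × (750 − 59)] × 10⁻⁶ = 660.59 + 159.15 = 819.74 kN·m.

M_n ≈ 820 kN·m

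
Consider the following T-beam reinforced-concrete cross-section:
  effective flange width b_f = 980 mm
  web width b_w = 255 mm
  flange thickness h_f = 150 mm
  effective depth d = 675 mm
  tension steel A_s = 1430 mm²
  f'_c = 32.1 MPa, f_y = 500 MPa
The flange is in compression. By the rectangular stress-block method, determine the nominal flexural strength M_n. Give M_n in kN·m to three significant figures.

M_n ≈ 473 kN·m

Tension: T = A_s f_y = 1430 × 500 = 715000 N.
Try a within the flange: a = T/(0.85 f'_c b_f) = 715000/(0.85 × 32.1 × 980) = 26.74 mm.
Since a = 26.74 ≤ h_f = 150 mm, the stress block lies entirely in the flange; analyse as a rectangular beam of width b_f.
M_n = T(d − a/2) = 715000 × (675 − 13.37) = 473.07 × 10⁶ N·mm.
M_n = 473.07 kN·m.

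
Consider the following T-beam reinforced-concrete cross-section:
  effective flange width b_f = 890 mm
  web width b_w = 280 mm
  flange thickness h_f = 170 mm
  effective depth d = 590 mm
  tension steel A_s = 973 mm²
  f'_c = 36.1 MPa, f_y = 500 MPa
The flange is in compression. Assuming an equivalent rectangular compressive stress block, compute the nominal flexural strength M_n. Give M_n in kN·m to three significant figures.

M_n ≈ 283 kN·m

Tension: T = A_s f_y = 973 × 500 = 486500 N.
Try a within the flange: a = T/(0.85 f'_c b_f) = 486500/(0.85 × 36.1 × 890) = 17.81 mm.
Since a = 17.81 ≤ h_f = 170 mm, the stress block lies entirely in the flange; analyse as a rectangular beam of width b_f.
M_n = T(d − a/2) = 486500 × (590 − 8.905) = 282.70 × 10⁶ N·mm.
M_n = 282.70 kN·m.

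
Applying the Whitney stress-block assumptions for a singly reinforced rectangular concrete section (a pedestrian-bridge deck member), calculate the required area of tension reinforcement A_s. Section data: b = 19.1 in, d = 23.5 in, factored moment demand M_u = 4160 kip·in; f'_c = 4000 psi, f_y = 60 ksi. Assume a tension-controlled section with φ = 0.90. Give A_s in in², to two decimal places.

M_n = M_u/φ = 4160/0.90 = 4622.22 kip·in.
From M_n = 0.85 f'_c a b (d − a/2):
a = d − √(d² − 2M_n/(0.85 f'_c b)) = 23.5 − √(23.5² − 2 × 4622.22/(0.85 × 4 × 19.1)) = 3.254 in.
A_s = 0.85 f'_c a b / f_y = 0.85 × 4 × 3.254 × 19.1 / 60 = 3.522 in².

A_s ≈ 3.52 in²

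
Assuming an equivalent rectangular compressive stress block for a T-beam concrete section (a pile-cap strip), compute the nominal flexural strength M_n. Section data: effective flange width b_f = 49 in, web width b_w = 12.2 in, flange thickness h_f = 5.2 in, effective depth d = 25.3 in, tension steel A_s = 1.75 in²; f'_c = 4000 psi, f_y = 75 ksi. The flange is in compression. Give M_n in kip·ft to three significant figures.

Tension: T = A_s f_y = 1.75 × 75 = 131.25 kips.
Try a within the flange: a = T/(0.85 f'_c b_f) = 131.25/(0.85 × 4 × 49) = 0.788 in.
Since a = 0.788 ≤ h_f = 5.2 in, the stress block lies entirely in the flange; analyse as a rectangular beam of width b_f.
M_n = T(d − a/2) = 131.25 × (25.3 − 0.394) = 3268.9 kip·in.
M_n = 3268.9/12 = 272.41 kip·ft.

M_n ≈ 272 kip·ft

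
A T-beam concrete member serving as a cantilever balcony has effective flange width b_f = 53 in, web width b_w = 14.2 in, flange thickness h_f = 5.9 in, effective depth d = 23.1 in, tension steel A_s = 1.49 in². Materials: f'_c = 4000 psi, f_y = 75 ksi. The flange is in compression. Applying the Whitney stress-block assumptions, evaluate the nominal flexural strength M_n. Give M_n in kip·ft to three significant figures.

M_n ≈ 212 kip·ft

Tension: T = A_s f_y = 1.49 × 75 = 111.75 kips.
Try a within the flange: a = T/(0.85 f'_c b_f) = 111.75/(0.85 × 4 × 53) = 0.620 in.
Since a = 0.620 ≤ h_f = 5.9 in, the stress block lies entirely in the flange; analyse as a rectangular beam of width b_f.
M_n = T(d − a/2) = 111.75 × (23.1 − 0.31) = 2546.8 kip·in.
M_n = 2546.8/12 = 212.23 kip·ft.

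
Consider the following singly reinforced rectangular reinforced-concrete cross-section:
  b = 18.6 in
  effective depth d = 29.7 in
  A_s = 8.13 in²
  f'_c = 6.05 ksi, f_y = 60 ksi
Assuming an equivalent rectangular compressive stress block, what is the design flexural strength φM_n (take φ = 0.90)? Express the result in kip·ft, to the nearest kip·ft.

T = A_s f_y = 8.13 × 60 = 487.8 kips.
a = T/(0.85 f'_c b) = 487.8/(0.85 × 6.05 × 18.6) = 5.100 in.
M_n = T(d − a/2) = 487.8 × (29.7 − 2.55) = 13243.8 kip·in = 13243.8/12 = 1103.65 kip·ft.
φM_n = 0.90 × 1103.65 = 993.29 kip·ft.

φM_n ≈ 993 kip·ft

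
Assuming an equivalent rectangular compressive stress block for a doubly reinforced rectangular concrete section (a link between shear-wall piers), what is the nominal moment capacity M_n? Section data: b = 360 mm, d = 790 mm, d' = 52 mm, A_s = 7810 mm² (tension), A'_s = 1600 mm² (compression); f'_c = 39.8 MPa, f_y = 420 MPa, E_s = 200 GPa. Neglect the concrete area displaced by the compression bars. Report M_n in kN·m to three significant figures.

M_n ≈ 2280 kN·m

Assume both tension and compression steel yield.
Net tension couple steel: A_s − A'_s = 6210 mm².
a = (A_s − A'_s) f_y / (0.85 f'_c b) = 2608200/(0.85 × 39.8 × 360) = 214.16 mm.
c = a/β₁ = 214.16/0.766 = 279.58 mm; ε'_s = 0.003(c − d')/c = 0.0024 ≥ f_y/E_s = 0.0021, so compression steel does yield.
M_n = (A_s − A'_s) f_y (d − a/2) + A'_s f_y (d − d') = [2608200 × (790 − 107.08) + 672000 × (790 − 52)] × 10⁻⁶ = 1781.19 + 495.94 = 2277.13 kN·m.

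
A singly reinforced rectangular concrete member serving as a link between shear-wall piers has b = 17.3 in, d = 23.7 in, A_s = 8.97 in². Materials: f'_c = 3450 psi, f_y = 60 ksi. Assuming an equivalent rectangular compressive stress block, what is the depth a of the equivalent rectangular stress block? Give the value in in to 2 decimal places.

T = A_s f_y = 8.97 × 60 = 538.2 kips.
a = T/(0.85 f'_c b) = 538.2/(0.85 × 3.45 × 17.3) = 10.61 in.

a ≈ 10.61 in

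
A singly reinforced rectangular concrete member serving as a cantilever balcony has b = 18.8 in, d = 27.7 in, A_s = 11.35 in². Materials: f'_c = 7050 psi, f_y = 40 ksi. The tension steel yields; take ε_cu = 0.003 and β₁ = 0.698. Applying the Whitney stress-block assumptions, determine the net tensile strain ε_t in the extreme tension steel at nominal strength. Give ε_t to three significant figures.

ε_t ≈ 0.0114

a = A_s f_y/(0.85 f'_c b) = 4.030 in.
β₁ = 0.698, so c = a/β₁ = 4.030/0.698 = 5.774 in.
From the linear strain diagram with ε_cu = 0.003: ε_t = 0.003 (d − c)/c = 0.003 × (27.7 − 5.774)/5.774 = 0.0114.
Since ε_t ≥ 0.005, the section is tension-controlled.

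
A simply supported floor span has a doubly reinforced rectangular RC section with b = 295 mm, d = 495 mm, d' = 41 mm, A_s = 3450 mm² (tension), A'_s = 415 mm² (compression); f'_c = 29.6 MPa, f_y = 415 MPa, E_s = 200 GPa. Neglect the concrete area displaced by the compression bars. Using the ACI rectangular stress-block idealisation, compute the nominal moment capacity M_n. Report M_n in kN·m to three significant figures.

M_n ≈ 595 kN·m

Assume both tension and compression steel yield.
Net tension couple steel: A_s − A'_s = 3035 mm².
a = (A_s − A'_s) f_y / (0.85 f'_c b) = 1259525/(0.85 × 29.6 × 295) = 169.70 mm.
c = a/β₁ = 169.70/0.839 = 202.26 mm; ε'_s = 0.003(c − d')/c = 0.0024 ≥ f_y/E_s = 0.0021, so compression steel does yield.
M_n = (A_s − A'_s) f_y (d − a/2) + A'_s f_y (d − d') = [1259525 × (495 − 84.85) + 172225 × (495 − 41)] × 10⁻⁶ = 516.59 + 78.19 = 594.78 kN·m.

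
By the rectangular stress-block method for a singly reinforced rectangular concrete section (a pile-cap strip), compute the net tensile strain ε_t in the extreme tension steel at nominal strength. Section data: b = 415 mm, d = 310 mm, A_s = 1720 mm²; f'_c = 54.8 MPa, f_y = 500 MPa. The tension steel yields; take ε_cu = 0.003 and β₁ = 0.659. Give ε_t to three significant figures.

a = A_s f_y/(0.85 f'_c b) = 44.49 mm.
β₁ = 0.659, so c = a/β₁ = 44.49/0.659 = 67.51 mm.
From the linear strain diagram with ε_cu = 0.003: ε_t = 0.003 (d − c)/c = 0.003 × (310 − 67.51)/67.51 = 0.0108.
Since ε_t ≥ 0.005, the section is tension-controlled.

ε_t ≈ 0.0108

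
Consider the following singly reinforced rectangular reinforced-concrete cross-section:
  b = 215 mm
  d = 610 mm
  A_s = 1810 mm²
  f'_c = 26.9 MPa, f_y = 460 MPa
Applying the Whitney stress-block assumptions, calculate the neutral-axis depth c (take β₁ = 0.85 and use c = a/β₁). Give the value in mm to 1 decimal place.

c ≈ 199.3 mm

T = A_s f_y = 1810 × 460 = 832600 N = 832.6 kN.
Setting C = 0.85 f'_c a b equal to T: a = 832600/(0.85 × 26.9 × 215) = 169.366 mm.
With β₁ = 0.85, c = a/β₁ = 169.366/0.85 = 199.3 mm.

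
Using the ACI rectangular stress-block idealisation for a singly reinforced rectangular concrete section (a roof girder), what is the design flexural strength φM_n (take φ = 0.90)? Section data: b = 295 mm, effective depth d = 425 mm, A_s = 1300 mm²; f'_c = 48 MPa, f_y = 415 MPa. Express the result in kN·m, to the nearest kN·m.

T = A_s f_y = 1300 × 415 = 539500 N = 539.5 kN.
From C = T: a = T/(0.85 f'_c b) = 539500/(0.85 × 48 × 295) = 44.82 mm.
M_n = T(d − a/2) = 539.5 kN × (425 − 22.41) mm = 217.20 kN·m.
φM_n = 0.90 × 217.20 = 195.48 kN·m.

φM_n ≈ 195 kN·m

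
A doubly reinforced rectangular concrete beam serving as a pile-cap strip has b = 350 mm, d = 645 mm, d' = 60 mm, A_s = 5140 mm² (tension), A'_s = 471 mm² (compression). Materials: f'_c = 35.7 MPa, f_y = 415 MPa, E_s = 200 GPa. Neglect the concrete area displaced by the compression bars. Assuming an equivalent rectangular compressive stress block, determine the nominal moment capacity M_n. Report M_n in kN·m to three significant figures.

M_n ≈ 1190 kN·m

Assume both tension and compression steel yield.
Net tension couple steel: A_s − A'_s = 4669 mm².
a = (A_s − A'_s) f_y / (0.85 f'_c b) = 1937635/(0.85 × 35.7 × 350) = 182.44 mm.
c = a/β₁ = 182.44/0.795 = 229.48 mm; ε'_s = 0.003(c − d')/c = 0.0022 ≥ f_y/E_s = 0.0021, so compression steel does yield.
M_n = (A_s − A'_s) f_y (d − a/2) + A'_s f_y (d − d') = [1937635 × (645 − 91.22) + 195465 × (645 − 60)] × 10⁻⁶ = 1073.02 + 114.35 = 1187.37 kN·m.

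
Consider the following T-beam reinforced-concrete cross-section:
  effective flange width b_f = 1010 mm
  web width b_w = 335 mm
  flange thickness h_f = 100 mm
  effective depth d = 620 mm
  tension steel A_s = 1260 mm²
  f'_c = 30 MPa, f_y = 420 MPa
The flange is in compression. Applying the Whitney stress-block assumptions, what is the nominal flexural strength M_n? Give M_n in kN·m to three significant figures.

Tension: T = A_s f_y = 1260 × 420 = 529200 N.
Try a within the flange: a = T/(0.85 f'_c b_f) = 529200/(0.85 × 30 × 1010) = 20.55 mm.
Since a = 20.55 ≤ h_f = 100 mm, the stress block lies entirely in the flange; analyse as a rectangular beam of width b_f.
M_n = T(d − a/2) = 529200 × (620 − 10.275) = 322.67 × 10⁶ N·mm.
M_n = 322.67 kN·m.

M_n ≈ 323 kN·m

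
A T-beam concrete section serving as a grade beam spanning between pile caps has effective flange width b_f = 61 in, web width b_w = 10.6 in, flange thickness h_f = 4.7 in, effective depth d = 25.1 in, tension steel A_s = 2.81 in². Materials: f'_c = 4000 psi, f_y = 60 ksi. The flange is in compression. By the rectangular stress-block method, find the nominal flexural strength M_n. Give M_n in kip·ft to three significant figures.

M_n ≈ 347 kip·ft

Tension: T = A_s f_y = 2.81 × 60 = 168.6 kips.
Try a within the flange: a = T/(0.85 f'_c b_f) = 168.6/(0.85 × 4 × 61) = 0.813 in.
Since a = 0.813 ≤ h_f = 4.7 in, the stress block lies entirely in the flange; analyse as a rectangular beam of width b_f.
M_n = T(d − a/2) = 168.6 × (25.1 − 0.4065) = 4163.3 kip·in.
M_n = 4163.3/12 = 346.94 kip·ft.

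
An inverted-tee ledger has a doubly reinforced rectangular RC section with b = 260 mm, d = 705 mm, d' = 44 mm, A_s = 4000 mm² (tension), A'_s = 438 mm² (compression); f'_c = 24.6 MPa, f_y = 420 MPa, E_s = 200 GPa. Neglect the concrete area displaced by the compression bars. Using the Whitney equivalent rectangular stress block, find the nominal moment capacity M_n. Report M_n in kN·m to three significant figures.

Assume both tension and compression steel yield.
Net tension couple steel: A_s − A'_s = 3562 mm².
a = (A_s − A'_s) f_y / (0.85 f'_c b) = 1496040/(0.85 × 24.6 × 260) = 275.18 mm.
c = a/β₁ = 275.18/0.85 = 323.74 mm; ε'_s = 0.003(c − d')/c = 0.0026 ≥ f_y/E_s = 0.0021, so compression steel does yield.
M_n = (A_s − A'_s) f_y (d − a/2) + A'_s f_y (d − d') = [1496040 × (705 − 137.59) + 183960 × (705 − 44)] × 10⁻⁶ = 848.87 + 121.60 = 970.47 kN·m.

M_n ≈ 970 kN·m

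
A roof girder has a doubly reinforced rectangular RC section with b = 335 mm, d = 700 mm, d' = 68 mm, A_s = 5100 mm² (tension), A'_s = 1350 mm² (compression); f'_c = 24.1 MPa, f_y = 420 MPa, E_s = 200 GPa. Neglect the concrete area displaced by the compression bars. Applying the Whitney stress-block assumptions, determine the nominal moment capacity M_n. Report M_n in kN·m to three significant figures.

Assume both tension and compression steel yield.
Net tension couple steel: A_s − A'_s = 3750 mm².
a = (A_s − A'_s) f_y / (0.85 f'_c b) = 1575000/(0.85 × 24.1 × 335) = 229.51 mm.
c = a/β₁ = 229.51/0.85 = 270.01 mm; ε'_s = 0.003(c − d')/c = 0.0022 ≥ f_y/E_s = 0.0021, so compression steel does yield.
M_n = (A_s − A'_s) f_y (d − a/2) + A'_s f_y (d − d') = [1575000 × (700 − 114.755) + 567000 × (700 − 68)] × 10⁻⁶ = 921.76 + 358.34 = 1280.10 kN·m.

M_n ≈ 1280 kN·m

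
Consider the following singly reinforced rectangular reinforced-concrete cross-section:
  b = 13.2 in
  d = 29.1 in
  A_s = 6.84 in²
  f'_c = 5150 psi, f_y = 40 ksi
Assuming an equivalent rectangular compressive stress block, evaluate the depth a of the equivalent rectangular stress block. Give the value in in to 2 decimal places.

a ≈ 4.73 in

T = A_s f_y = 6.84 × 40 = 273.6 kips.
a = T/(0.85 f'_c b) = 273.6/(0.85 × 5.15 × 13.2) = 4.73 in.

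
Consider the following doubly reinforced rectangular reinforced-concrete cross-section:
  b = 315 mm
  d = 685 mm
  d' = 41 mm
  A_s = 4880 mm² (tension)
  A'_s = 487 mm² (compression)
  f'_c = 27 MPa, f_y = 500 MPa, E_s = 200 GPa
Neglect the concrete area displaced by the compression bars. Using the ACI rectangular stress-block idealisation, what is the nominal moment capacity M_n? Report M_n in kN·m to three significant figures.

Assume both tension and compression steel yield.
Net tension couple steel: A_s − A'_s = 4393 mm².
a = (A_s − A'_s) f_y / (0.85 f'_c b) = 2196500/(0.85 × 27 × 315) = 303.84 mm.
c = a/β₁ = 303.84/0.85 = 357.46 mm; ε'_s = 0.003(c − d')/c = 0.0027 ≥ f_y/E_s = 0.0025, so compression steel does yield.
M_n = (A_s − A'_s) f_y (d − a/2) + A'_s f_y (d − d') = [2196500 × (685 − 151.92) + 243500 × (685 − 41)] × 10⁻⁶ = 1170.91 + 156.81 = 1327.72 kN·m.

M_n ≈ 1330 kN·m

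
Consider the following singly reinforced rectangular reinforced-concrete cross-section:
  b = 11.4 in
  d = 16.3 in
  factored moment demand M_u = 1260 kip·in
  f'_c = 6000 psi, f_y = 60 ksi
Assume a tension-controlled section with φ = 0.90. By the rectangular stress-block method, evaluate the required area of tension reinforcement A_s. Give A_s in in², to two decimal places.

M_n = M_u/φ = 1260/0.90 = 1400 kip·in.
From M_n = 0.85 f'_c a b (d − a/2):
a = d − √(d² − 2M_n/(0.85 f'_c b)) = 16.3 − √(16.3² − 2 × 1400/(0.85 × 6 × 11.4)) = 1.551 in.
A_s = 0.85 f'_c a b / f_y = 0.85 × 6 × 1.551 × 11.4 / 60 = 1.503 in².

A_s ≈ 1.50 in²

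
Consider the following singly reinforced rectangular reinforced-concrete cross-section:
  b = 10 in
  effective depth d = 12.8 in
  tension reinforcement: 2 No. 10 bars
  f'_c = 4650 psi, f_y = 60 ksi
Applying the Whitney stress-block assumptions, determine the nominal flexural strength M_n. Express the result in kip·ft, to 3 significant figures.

A_s = 2 × 1.27 = 2.54 in².
T = A_s f_y = 2.54 × 60 = 152.4 kips.
a = T/(0.85 f'_c b) = 152.4/(0.85 × 4.65 × 10) = 3.856 in.
M_n = T(d − a/2) = 152.4 × (12.8 − 1.928) = 1656.9 kip·in = 1656.9/12 = 138.08 kip·ft.

M_n ≈ 138 kip·ft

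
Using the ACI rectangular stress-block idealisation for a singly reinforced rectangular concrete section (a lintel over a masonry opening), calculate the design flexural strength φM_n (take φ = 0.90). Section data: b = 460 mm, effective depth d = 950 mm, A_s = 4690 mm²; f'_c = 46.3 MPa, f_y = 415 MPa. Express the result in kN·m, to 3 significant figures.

φM_n ≈ 1570 kN·m

T = A_s f_y = 4690 × 415 = 1946350 N = 1946.35 kN.
From C = T: a = T/(0.85 f'_c b) = 1946350/(0.85 × 46.3 × 460) = 107.51 mm.
M_n = T(d − a/2) = 1946.35 kN × (950 − 53.755) mm = 1744.41 kN·m.
φM_n = 0.90 × 1744.41 = 1569.97 kN·m.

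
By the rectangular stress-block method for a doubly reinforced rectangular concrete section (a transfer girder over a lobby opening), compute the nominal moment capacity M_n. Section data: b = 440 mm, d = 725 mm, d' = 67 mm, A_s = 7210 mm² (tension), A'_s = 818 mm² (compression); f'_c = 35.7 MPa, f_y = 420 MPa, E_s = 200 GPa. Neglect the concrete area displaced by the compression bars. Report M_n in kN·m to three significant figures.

Assume both tension and compression steel yield.
Net tension couple steel: A_s − A'_s = 6392 mm².
a = (A_s − A'_s) f_y / (0.85 f'_c b) = 2684640/(0.85 × 35.7 × 440) = 201.07 mm.
c = a/β₁ = 201.07/0.795 = 252.92 mm; ε'_s = 0.003(c − d')/c = 0.0022 ≥ f_y/E_s = 0.0021, so compression steel does yield.
M_n = (A_s − A'_s) f_y (d − a/2) + A'_s f_y (d − d') = [2684640 × (725 − 100.535) + 343560 × (725 − 67)] × 10⁻⁶ = 1676.46 + 226.06 = 1902.52 kN·m.

M_n ≈ 1900 kN·m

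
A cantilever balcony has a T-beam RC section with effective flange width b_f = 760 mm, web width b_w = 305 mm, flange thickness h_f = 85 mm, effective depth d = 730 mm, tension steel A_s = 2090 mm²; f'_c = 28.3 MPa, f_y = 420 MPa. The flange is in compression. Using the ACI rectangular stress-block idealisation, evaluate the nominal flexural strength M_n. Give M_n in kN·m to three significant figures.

Tension: T = A_s f_y = 2090 × 420 = 877800 N.
Try a within the flange: a = T/(0.85 f'_c b_f) = 877800/(0.85 × 28.3 × 760) = 48.01 mm.
Since a = 48.01 ≤ h_f = 85 mm, the stress block lies entirely in the flange; analyse as a rectangular beam of width b_f.
M_n = T(d − a/2) = 877800 × (730 − 24.005) = 619.72 × 10⁶ N·mm.
M_n = 619.72 kN·m.

M_n ≈ 620 kN·m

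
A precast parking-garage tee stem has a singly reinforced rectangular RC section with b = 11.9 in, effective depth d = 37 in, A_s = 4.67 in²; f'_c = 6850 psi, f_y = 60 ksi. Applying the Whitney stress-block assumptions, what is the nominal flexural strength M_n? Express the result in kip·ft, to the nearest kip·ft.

T = A_s f_y = 4.67 × 60 = 280.2 kips.
a = T/(0.85 f'_c b) = 280.2/(0.85 × 6.85 × 11.9) = 4.044 in.
M_n = T(d − a/2) = 280.2 × (37 − 2.022) = 9800.8 kip·in = 9800.8/12 = 816.73 kip·ft.

M_n ≈ 817 kip·ft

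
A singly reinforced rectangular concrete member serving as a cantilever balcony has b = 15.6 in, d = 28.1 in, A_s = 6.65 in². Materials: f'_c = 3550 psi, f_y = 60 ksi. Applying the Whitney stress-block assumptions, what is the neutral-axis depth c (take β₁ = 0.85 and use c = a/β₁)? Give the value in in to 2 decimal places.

T = A_s f_y = 6.65 × 60 = 399 kips.
a = T/(0.85 f'_c b) = 399/(0.85 × 3.55 × 15.6) = 8.4762 in.
With β₁ = 0.85, c = a/β₁ = 8.4762/0.85 = 9.97 in.

c ≈ 9.97 in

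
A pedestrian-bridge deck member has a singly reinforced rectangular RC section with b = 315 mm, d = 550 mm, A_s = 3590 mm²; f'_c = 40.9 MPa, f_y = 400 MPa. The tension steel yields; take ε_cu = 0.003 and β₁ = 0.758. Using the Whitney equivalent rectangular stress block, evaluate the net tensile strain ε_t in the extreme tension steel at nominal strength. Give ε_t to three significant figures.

ε_t ≈ 0.00654

a = A_s f_y/(0.85 f'_c b) = 131.13 mm.
β₁ = 0.758, so c = a/β₁ = 131.13/0.758 = 172.99 mm.
From the linear strain diagram with ε_cu = 0.003: ε_t = 0.003 (d − c)/c = 0.003 × (550 − 172.99)/172.99 = 0.00654.
Since ε_t ≥ 0.005, the section is tension-controlled.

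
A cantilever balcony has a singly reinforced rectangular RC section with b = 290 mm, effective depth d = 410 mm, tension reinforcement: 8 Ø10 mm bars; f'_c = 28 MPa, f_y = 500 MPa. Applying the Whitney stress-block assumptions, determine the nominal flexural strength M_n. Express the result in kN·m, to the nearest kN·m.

M_n ≈ 122 kN·m

A_s = 8 × 78.5 = 628 mm².
T = A_s f_y = 628 × 500 = 314000 N = 314 kN.
From C = T: a = T/(0.85 f'_c b) = 314000/(0.85 × 28 × 290) = 45.49 mm.
M_n = T(d − a/2) = 314 kN × (410 − 22.745) mm = 121.60 kN·m.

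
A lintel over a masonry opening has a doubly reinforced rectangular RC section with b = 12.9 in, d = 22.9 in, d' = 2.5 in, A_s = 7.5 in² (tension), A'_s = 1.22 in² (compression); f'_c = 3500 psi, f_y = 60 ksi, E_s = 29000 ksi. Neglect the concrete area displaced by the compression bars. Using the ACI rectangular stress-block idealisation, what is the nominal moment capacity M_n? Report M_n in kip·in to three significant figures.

M_n ≈ 8270 kip·in

Assume both steels yield.
a = (A_s − A'_s) f_y/(0.85 f'_c b) = (7.5 − 1.22) × 60/(0.85 × 3.5 × 12.9) = 9.818 in.
c = a/β₁ = 9.818/0.85 = 11.551 in; ε'_s = 0.003(c − d')/c = 0.0024 ≥ ε_y = 0.0021, so the compression steel yields.
M_n = (A_s − A'_s) f_y (d − a/2) + A'_s f_y (d − d') = 376.8 × (22.9 − 4.909) + 73.2 × (22.9 − 2.5) = 6779.0 + 1493.3 = 8272.3 kip·in.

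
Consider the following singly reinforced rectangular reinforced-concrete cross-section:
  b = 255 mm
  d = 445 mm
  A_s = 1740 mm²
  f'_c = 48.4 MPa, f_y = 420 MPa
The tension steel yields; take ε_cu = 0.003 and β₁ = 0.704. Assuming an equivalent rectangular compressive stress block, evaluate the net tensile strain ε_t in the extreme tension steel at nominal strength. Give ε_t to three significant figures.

a = A_s f_y/(0.85 f'_c b) = 69.66 mm.
β₁ = 0.704, so c = a/β₁ = 69.66/0.704 = 98.95 mm.
From the linear strain diagram with ε_cu = 0.003: ε_t = 0.003 (d − c)/c = 0.003 × (445 − 98.95)/98.95 = 0.0105.
Since ε_t ≥ 0.005, the section is tension-controlled.

ε_t ≈ 0.0105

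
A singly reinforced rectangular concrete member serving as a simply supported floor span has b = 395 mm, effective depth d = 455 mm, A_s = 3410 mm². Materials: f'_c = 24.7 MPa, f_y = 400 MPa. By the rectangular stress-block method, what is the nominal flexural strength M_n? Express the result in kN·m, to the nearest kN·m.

M_n ≈ 508 kN·m

T = A_s f_y = 3410 × 400 = 1364000 N = 1364 kN.
From C = T: a = T/(0.85 f'_c b) = 1364000/(0.85 × 24.7 × 395) = 164.48 mm.
M_n = T(d − a/2) = 1364 kN × (455 − 82.24) mm = 508.44 kN·m.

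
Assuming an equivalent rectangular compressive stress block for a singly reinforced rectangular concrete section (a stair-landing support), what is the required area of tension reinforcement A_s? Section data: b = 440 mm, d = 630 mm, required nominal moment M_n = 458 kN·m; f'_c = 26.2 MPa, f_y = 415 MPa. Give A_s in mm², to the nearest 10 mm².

A_s ≈ 1870 mm²

With M_n = 0.85 f'_c a b (d − a/2), solve the quadratic for a:
a = d − √(d² − 2M_n/(0.85 f'_c b)) = 630 − √(630² − 2 × 458×10⁶/(0.85 × 26.2 × 440)) = 79.17 mm.
A_s = 0.85 f'_c a b / f_y = 0.85 × 26.2 × 79.17 × 440 / 415 = 1869.3 mm².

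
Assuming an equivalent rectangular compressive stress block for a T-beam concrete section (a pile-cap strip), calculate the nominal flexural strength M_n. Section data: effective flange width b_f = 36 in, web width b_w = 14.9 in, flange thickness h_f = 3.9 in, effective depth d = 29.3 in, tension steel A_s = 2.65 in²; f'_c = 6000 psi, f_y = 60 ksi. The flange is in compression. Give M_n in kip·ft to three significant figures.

Tension: T = A_s f_y = 2.65 × 60 = 159 kips.
Try a within the flange: a = T/(0.85 f'_c b_f) = 159/(0.85 × 6 × 36) = 0.866 in.
Since a = 0.866 ≤ h_f = 3.9 in, the stress block lies entirely in the flange; analyse as a rectangular beam of width b_f.
M_n = T(d − a/2) = 159 × (29.3 − 0.433) = 4589.9 kip·in.
M_n = 4589.9/12 = 382.49 kip·ft.

M_n ≈ 382 kip·ft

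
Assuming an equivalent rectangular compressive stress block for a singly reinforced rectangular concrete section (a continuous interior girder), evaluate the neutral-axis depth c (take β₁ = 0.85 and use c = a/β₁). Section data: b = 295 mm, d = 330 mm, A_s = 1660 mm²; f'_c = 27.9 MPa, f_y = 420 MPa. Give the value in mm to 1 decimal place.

T = A_s f_y = 1660 × 420 = 697200 N = 697.2 kN.
Setting C = 0.85 f'_c a b equal to T: a = 697200/(0.85 × 27.9 × 295) = 99.658 mm.
With β₁ = 0.85, c = a/β₁ = 99.658/0.85 = 117.2 mm.

c ≈ 117.2 mm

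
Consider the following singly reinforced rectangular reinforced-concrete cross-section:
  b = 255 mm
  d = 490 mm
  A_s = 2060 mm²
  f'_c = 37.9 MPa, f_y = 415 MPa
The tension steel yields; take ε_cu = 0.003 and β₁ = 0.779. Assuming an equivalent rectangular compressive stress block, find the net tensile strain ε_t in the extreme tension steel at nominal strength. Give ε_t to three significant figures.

ε_t ≈ 0.00800

a = A_s f_y/(0.85 f'_c b) = 104.07 mm.
β₁ = 0.779, so c = a/β₁ = 104.07/0.779 = 133.59 mm.
From the linear strain diagram with ε_cu = 0.003: ε_t = 0.003 (d − c)/c = 0.003 × (490 − 133.59)/133.59 = 0.00800.
Since ε_t ≥ 0.005, the section is tension-controlled.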